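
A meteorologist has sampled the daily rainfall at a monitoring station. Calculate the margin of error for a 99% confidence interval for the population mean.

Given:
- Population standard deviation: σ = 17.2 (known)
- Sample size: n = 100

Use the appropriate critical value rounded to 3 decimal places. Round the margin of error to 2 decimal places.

The population standard deviation σ is known, so use the z-interval margin of error formula.

For 99% confidence, z* = 2.576 (from standard normal table)

Margin of error formula for z-interval: E = z* × σ/√n

E = 2.576 × 17.2/√100
  = 2.576 × 1.720000
  = 4.4307

Rounded to 2 decimal places:

4.43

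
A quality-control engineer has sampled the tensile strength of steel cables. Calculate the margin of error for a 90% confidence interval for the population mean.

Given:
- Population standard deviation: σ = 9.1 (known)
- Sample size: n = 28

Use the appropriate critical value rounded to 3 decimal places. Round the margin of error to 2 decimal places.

The population standard deviation σ is known, so use the z-interval margin of error formula.

For 90% confidence, z* = 1.645 (from standard normal table)

Margin of error formula for z-interval: E = z* × σ/√n

E = 1.645 × 9.1/√28
  = 1.645 × 1.719738
  = 2.8290

Rounded to 2 decimal places:

2.83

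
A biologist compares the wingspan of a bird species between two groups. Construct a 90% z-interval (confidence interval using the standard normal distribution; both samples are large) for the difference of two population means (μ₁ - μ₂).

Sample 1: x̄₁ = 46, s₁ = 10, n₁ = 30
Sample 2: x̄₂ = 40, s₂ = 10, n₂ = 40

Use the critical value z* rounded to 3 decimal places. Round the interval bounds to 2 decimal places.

Both samples are large (n₁ = 30 ≥ 30, n₂ = 40 ≥ 30), so a z-interval for the difference of means applies.

Point estimate: x̄₁ - x̄₂ = 46 - 40 = 6

Standard error: SE = √(s₁²/n₁ + s₂²/n₂)
= √(10²/30 + 10²/40)
= √(3.333333 + 2.500000)
= 2.415229

For 90% confidence, z* = 1.645 (from standard normal table)
Margin of error: E = z* × SE = 1.645 × 2.415229 = 3.9731

Z-interval: (x̄₁ - x̄₂) ± E = 6 ± 3.9731 = (2.0269, 9.9731)

Rounded to 2 decimal places:

(2.03, 9.97)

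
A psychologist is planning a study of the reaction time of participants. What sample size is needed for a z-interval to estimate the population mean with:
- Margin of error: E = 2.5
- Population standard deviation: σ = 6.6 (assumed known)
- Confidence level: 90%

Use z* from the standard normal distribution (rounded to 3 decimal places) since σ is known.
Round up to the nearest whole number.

Using z* since population σ is known (z-interval formula).

For 90% confidence, z* = 1.645 (from standard normal table)

Sample size formula for z-interval: n = (z*σ/E)²

n = (1.645 × 6.6 / 2.5)²
  = (4.342800)²
  = 18.8599

Round up to the nearest whole number: n = 19

19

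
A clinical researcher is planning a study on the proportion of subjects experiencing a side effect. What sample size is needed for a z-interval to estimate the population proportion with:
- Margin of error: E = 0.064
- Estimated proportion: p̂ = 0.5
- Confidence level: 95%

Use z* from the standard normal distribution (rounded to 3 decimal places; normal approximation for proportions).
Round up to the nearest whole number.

Using z* for proportion z-interval (normal approximation).

For 95% confidence, z* = 1.96 (from standard normal table)

Sample size formula for proportion z-interval: n = z*²p̂(1-p̂)/E²

n = 1.96² × 0.5 × 0.5 / 0.064²
  = 3.8416 × 0.25 / 0.004096
  = 234.4727

Round up to the nearest whole number: n = 235

235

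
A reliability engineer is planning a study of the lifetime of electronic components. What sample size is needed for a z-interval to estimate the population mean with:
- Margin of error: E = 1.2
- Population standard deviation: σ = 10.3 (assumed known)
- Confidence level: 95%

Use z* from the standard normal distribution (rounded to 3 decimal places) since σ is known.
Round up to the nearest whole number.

Using z* since population σ is known (z-interval formula).

For 95% confidence, z* = 1.96 (from standard normal table)

Sample size formula for z-interval: n = (z*σ/E)²

n = (1.96 × 10.3 / 1.2)²
  = (16.823333)²
  = 283.0245

Round up to the nearest whole number: n = 284

284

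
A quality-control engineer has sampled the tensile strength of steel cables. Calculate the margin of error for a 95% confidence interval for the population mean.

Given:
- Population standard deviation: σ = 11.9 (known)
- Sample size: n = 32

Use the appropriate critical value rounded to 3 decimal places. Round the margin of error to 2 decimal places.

The population standard deviation σ is known, so use the z-interval margin of error formula.

For 95% confidence, z* = 1.96 (from standard normal table)

Margin of error formula for z-interval: E = z* × σ/√n

E = 1.96 × 11.9/√32
  = 1.96 × 2.103643
  = 4.1231

Rounded to 2 decimal places:

4.12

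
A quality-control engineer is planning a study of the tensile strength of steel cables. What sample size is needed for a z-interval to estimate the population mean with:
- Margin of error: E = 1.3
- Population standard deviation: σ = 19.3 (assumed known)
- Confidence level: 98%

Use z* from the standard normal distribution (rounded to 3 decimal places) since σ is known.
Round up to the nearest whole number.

Using z* since population σ is known (z-interval formula).

For 98% confidence, z* = 2.326 (from standard normal table)

Sample size formula for z-interval: n = (z*σ/E)²

n = (2.326 × 19.3 / 1.3)²
  = (34.532154)²
  = 1192.4696

Round up to the nearest whole number: n = 1193

1193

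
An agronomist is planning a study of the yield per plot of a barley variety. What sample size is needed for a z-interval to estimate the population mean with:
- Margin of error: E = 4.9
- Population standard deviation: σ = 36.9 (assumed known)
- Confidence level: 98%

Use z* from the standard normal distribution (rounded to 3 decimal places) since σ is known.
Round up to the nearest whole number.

Using z* since population σ is known (z-interval formula).

For 98% confidence, z* = 2.326 (from standard normal table)

Sample size formula for z-interval: n = (z*σ/E)²

n = (2.326 × 36.9 / 4.9)²
  = (17.516204)²
  = 306.8174

Round up to the nearest whole number: n = 307

307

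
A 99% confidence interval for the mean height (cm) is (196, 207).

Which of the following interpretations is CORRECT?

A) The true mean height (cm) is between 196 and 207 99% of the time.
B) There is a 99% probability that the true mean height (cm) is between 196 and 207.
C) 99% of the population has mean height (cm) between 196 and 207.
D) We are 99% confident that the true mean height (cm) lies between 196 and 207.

A confidence interval represents our confidence in the procedure, not a probability statement about the parameter.

Key concept: If we repeated this sampling process many times and computed a 99% CI each time, about 99% of those intervals would contain the true population parameter.

For this specific interval (196, 207):
- Midpoint (point estimate): 201.5
- Margin of error: 5.5

The correct interpretation is the one stating confidence that the true parameter lies in the interval — option D.

D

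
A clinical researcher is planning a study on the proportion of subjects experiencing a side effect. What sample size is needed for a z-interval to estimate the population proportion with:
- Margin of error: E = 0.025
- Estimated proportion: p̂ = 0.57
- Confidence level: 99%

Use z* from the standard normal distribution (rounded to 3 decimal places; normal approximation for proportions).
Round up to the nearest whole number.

Using z* for proportion z-interval (normal approximation).

For 99% confidence, z* = 2.576 (from standard normal table)

Sample size formula for proportion z-interval: n = z*²p̂(1-p̂)/E²

n = 2.576² × 0.57 × 0.43 / 0.025²
  = 6.635776 × 0.2451 / 0.000625
  = 2602.2859

Round up to the nearest whole number: n = 2603

2603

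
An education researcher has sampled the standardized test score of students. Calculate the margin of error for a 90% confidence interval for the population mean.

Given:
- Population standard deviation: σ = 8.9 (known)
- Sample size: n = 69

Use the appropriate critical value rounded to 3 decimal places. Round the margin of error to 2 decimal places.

The population standard deviation σ is known, so use the z-interval margin of error formula.

For 90% confidence, z* = 1.645 (from standard normal table)

Margin of error formula for z-interval: E = z* × σ/√n

E = 1.645 × 8.9/√69
  = 1.645 × 1.071434
  = 1.7625

Rounded to 2 decimal places:

1.76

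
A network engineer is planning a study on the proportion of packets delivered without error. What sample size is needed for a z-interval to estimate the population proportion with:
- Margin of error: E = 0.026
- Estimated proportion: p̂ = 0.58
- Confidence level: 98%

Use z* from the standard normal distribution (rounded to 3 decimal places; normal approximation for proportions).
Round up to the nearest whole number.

Using z* for proportion z-interval (normal approximation).

For 98% confidence, z* = 2.326 (from standard normal table)

Sample size formula for proportion z-interval: n = z*²p̂(1-p̂)/E²

n = 2.326² × 0.58 × 0.42 / 0.026²
  = 5.410276 × 0.2436 / 0.000676
  = 1949.6202

Round up to the nearest whole number: n = 1950

1950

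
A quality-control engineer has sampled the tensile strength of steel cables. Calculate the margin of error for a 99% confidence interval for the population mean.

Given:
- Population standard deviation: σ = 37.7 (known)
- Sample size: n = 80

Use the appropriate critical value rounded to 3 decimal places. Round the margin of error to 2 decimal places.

The population standard deviation σ is known, so use the z-interval margin of error formula.

For 99% confidence, z* = 2.576 (from standard normal table)

Margin of error formula for z-interval: E = z* × σ/√n

E = 2.576 × 37.7/√80
  = 2.576 × 4.214988
  = 10.8578

Rounded to 2 decimal places:

10.86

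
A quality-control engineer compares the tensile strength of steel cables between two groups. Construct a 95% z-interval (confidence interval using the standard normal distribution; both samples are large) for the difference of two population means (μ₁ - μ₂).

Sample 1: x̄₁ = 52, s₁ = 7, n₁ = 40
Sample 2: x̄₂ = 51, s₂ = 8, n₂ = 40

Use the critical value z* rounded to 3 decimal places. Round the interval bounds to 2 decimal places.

Both samples are large (n₁ = 40 ≥ 30, n₂ = 40 ≥ 30), so a z-interval for the difference of means applies.

Point estimate: x̄₁ - x̄₂ = 52 - 51 = 1

Standard error: SE = √(s₁²/n₁ + s₂²/n₂)
= √(7²/40 + 8²/40)
= √(1.225000 + 1.600000)
= 1.680774

For 95% confidence, z* = 1.96 (from standard normal table)
Margin of error: E = z* × SE = 1.96 × 1.680774 = 3.2943

Z-interval: (x̄₁ - x̄₂) ± E = 1 ± 3.2943 = (-2.2943, 4.2943)

Rounded to 2 decimal places:

(-2.29, 4.29)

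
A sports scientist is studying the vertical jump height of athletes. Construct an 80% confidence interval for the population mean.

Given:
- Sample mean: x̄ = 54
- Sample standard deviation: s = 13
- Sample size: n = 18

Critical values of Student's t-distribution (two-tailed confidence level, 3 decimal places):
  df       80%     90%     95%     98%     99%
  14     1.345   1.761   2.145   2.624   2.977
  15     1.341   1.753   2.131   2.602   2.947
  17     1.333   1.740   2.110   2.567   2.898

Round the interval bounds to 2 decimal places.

The population standard deviation σ is unknown (only the sample standard deviation s is given), so use a t-interval with df = n - 1 = 18 - 1 = 17.

For 80% confidence with df = 17, t* = 1.333 (from t-table)

Standard error: SE = s/√n = 13/√18 = 3.064129

Margin of error: E = t* × SE = 1.333 × 3.064129 = 4.0845

T-interval: x̄ ± E = 54 ± 4.0845 = (49.9155, 58.0845)

Rounded to 2 decimal places:

(49.92, 58.08)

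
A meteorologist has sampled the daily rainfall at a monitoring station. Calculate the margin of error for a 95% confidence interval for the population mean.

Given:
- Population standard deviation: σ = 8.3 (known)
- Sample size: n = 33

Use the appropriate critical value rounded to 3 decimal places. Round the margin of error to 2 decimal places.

The population standard deviation σ is known, so use the z-interval margin of error formula.

For 95% confidence, z* = 1.96 (from standard normal table)

Margin of error formula for z-interval: E = z* × σ/√n

E = 1.96 × 8.3/√33
  = 1.96 × 1.444845
  = 2.8319

Rounded to 2 decimal places:

2.83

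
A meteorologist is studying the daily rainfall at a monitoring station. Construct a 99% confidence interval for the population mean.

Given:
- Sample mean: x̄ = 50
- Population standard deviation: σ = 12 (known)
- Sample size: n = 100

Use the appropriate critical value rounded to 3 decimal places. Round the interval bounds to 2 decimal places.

The population standard deviation σ is known, so use a z-interval (standard normal critical value).

For 99% confidence, z* = 2.576 (from standard normal table)

Standard error: SE = σ/√n = 12/√100 = 1.200000

Margin of error: E = z* × SE = 2.576 × 1.200000 = 3.0912

Z-interval: x̄ ± E = 50 ± 3.0912 = (46.9088, 53.0912)

Rounded to 2 decimal places:

(46.91, 53.09)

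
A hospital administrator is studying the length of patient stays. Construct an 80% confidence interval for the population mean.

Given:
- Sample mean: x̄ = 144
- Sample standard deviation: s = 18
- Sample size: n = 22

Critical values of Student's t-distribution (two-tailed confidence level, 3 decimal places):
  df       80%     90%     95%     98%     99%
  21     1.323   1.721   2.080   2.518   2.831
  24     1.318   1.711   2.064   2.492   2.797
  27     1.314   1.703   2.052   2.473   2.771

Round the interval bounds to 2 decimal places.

The population standard deviation σ is unknown (only the sample standard deviation s is given), so use a t-interval with df = n - 1 = 22 - 1 = 21.

For 80% confidence with df = 21, t* = 1.323 (from t-table)

Standard error: SE = s/√n = 18/√22 = 3.837613

Margin of error: E = t* × SE = 1.323 × 3.837613 = 5.0772

T-interval: x̄ ± E = 144 ± 5.0772 = (138.9228, 149.0772)

Rounded to 2 decimal places:

(138.92, 149.08)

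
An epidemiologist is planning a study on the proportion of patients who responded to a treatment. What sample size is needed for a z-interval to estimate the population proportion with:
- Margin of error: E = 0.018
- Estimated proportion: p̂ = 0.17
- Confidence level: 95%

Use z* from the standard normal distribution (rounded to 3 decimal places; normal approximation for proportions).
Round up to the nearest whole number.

Using z* for proportion z-interval (normal approximation).

For 95% confidence, z* = 1.96 (from standard normal table)

Sample size formula for proportion z-interval: n = z*²p̂(1-p̂)/E²

n = 1.96² × 0.17 × 0.83 / 0.018²
  = 3.8416 × 0.1411 / 0.000324
  = 1672.9931

Round up to the nearest whole number: n = 1673

1673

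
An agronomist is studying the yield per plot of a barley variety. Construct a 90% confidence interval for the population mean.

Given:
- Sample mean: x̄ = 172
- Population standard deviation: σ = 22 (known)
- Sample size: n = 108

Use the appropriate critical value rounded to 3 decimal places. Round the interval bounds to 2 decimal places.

The population standard deviation σ is known, so use a z-interval (standard normal critical value).

For 90% confidence, z* = 1.645 (from standard normal table)

Standard error: SE = σ/√n = 22/√108 = 2.116951

Margin of error: E = z* × SE = 1.645 × 2.116951 = 3.4824

Z-interval: x̄ ± E = 172 ± 3.4824 = (168.5176, 175.4824)

Rounded to 2 decimal places:

(168.52, 175.48)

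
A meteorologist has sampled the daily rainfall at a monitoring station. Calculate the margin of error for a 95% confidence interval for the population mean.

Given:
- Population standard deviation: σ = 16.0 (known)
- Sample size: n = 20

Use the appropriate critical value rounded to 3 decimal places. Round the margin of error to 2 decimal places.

The population standard deviation σ is known, so use the z-interval margin of error formula.

For 95% confidence, z* = 1.96 (from standard normal table)

Margin of error formula for z-interval: E = z* × σ/√n

E = 1.96 × 16.0/√20
  = 1.96 × 3.577709
  = 7.0123

Rounded to 2 decimal places:

7.01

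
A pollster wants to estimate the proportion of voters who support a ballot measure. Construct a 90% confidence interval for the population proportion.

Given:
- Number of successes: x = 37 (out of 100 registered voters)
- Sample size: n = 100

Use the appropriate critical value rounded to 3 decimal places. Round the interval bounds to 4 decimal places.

Sample proportion: p̂ = 37/100 = 0.370000

Check conditions for normal approximation:
  np̂ = 37 ≥ 10 ✓
  n(1-p̂) = 63 ≥ 10 ✓

The sample is large enough, so use a z-interval (normal approximation) for the proportion.

For 90% confidence, z* = 1.645 (from standard normal table)

Standard error: SE = √(p̂(1-p̂)/n) = √(0.370000×0.630000/100) = 0.04828043

Margin of error: E = z* × SE = 1.645 × 0.04828043 = 0.079421

Z-interval: p̂ ± E = 0.370000 ± 0.079421 = (0.290579, 0.449421)

Rounded to 4 decimal places:

(0.2906, 0.4494)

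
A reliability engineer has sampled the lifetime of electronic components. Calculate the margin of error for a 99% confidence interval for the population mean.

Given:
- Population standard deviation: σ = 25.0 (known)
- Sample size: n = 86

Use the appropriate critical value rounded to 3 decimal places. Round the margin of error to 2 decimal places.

The population standard deviation σ is known, so use the z-interval margin of error formula.

For 99% confidence, z* = 2.576 (from standard normal table)

Margin of error formula for z-interval: E = z* × σ/√n

E = 2.576 × 25.0/√86
  = 2.576 × 2.695819
  = 6.9444

Rounded to 2 decimal places:

6.94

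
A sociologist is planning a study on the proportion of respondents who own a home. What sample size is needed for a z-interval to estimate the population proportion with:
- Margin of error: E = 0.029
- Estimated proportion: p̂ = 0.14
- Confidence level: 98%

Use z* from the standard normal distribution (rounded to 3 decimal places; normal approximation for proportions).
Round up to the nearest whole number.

Using z* for proportion z-interval (normal approximation).

For 98% confidence, z* = 2.326 (from standard normal table)

Sample size formula for proportion z-interval: n = z*²p̂(1-p̂)/E²

n = 2.326² × 0.14 × 0.86 / 0.029²
  = 5.410276 × 0.1204 / 0.000841
  = 774.5508

Round up to the nearest whole number: n = 775

775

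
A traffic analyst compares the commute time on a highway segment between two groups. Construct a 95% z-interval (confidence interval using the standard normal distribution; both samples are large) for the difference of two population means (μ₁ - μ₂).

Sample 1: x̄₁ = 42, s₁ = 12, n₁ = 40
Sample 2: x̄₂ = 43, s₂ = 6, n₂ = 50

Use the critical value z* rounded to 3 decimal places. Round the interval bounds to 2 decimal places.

Both samples are large (n₁ = 40 ≥ 30, n₂ = 50 ≥ 30), so a z-interval for the difference of means applies.

Point estimate: x̄₁ - x̄₂ = 42 - 43 = -1

Standard error: SE = √(s₁²/n₁ + s₂²/n₂)
= √(12²/40 + 6²/50)
= √(3.600000 + 0.720000)
= 2.078461

For 95% confidence, z* = 1.96 (from standard normal table)
Margin of error: E = z* × SE = 1.96 × 2.078461 = 4.0738

Z-interval: (x̄₁ - x̄₂) ± E = -1 ± 4.0738 = (-5.0738, 3.0738)

Rounded to 2 decimal places:

(-5.07, 3.07)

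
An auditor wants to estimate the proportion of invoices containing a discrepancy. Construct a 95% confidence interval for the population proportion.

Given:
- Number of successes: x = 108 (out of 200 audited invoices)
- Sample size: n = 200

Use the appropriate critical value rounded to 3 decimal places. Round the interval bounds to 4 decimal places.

Sample proportion: p̂ = 108/200 = 0.540000

Check conditions for normal approximation:
  np̂ = 108 ≥ 10 ✓
  n(1-p̂) = 92 ≥ 10 ✓

The sample is large enough, so use a z-interval (normal approximation) for the proportion.

For 95% confidence, z* = 1.96 (from standard normal table)

Standard error: SE = √(p̂(1-p̂)/n) = √(0.540000×0.460000/200) = 0.03524202

Margin of error: E = z* × SE = 1.96 × 0.03524202 = 0.069074

Z-interval: p̂ ± E = 0.540000 ± 0.069074 = (0.470926, 0.609074)

Rounded to 4 decimal places:

(0.4709, 0.6091)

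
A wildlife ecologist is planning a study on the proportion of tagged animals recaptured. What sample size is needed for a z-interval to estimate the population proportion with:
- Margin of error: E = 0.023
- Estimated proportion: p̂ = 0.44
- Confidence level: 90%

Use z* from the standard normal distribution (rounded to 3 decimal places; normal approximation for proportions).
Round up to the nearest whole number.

Using z* for proportion z-interval (normal approximation).

For 90% confidence, z* = 1.645 (from standard normal table)

Sample size formula for proportion z-interval: n = z*²p̂(1-p̂)/E²

n = 1.645² × 0.44 × 0.56 / 0.023²
  = 2.706025 × 0.2464 / 0.000529
  = 1260.4245

Round up to the nearest whole number: n = 1261

1261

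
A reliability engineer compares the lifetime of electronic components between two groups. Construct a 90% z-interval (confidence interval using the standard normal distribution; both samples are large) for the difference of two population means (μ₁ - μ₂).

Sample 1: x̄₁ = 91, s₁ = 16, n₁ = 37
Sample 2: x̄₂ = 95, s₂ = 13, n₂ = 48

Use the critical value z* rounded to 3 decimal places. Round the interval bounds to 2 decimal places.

Both samples are large (n₁ = 37 ≥ 30, n₂ = 48 ≥ 30), so a z-interval for the difference of means applies.

Point estimate: x̄₁ - x̄₂ = 91 - 95 = -4

Standard error: SE = √(s₁²/n₁ + s₂²/n₂)
= √(16²/37 + 13²/48)
= √(6.918919 + 3.520833)
= 3.231061

For 90% confidence, z* = 1.645 (from standard normal table)
Margin of error: E = z* × SE = 1.645 × 3.231061 = 5.3151

Z-interval: (x̄₁ - x̄₂) ± E = -4 ± 5.3151 = (-9.3151, 1.3151)

Rounded to 2 decimal places:

(-9.32, 1.32)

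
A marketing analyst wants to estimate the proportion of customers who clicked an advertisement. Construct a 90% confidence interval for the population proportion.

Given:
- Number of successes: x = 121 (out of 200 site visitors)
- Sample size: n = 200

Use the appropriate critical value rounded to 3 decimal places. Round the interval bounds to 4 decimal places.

Sample proportion: p̂ = 121/200 = 0.605000

Check conditions for normal approximation:
  np̂ = 121 ≥ 10 ✓
  n(1-p̂) = 79 ≥ 10 ✓

The sample is large enough, so use a z-interval (normal approximation) for the proportion.

For 90% confidence, z* = 1.645 (from standard normal table)

Standard error: SE = √(p̂(1-p̂)/n) = √(0.605000×0.395000/200) = 0.03456696

Margin of error: E = z* × SE = 1.645 × 0.03456696 = 0.056863

Z-interval: p̂ ± E = 0.605000 ± 0.056863 = (0.548137, 0.661863)

Rounded to 4 decimal places:

(0.5481, 0.6619)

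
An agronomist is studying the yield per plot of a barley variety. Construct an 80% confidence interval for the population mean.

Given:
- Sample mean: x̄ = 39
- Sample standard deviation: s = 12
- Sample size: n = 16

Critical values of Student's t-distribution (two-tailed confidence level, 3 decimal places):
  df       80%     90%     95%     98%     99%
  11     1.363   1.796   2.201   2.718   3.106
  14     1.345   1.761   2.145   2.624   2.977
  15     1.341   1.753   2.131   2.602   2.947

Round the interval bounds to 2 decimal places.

The population standard deviation σ is unknown (only the sample standard deviation s is given), so use a t-interval with df = n - 1 = 16 - 1 = 15.

For 80% confidence with df = 15, t* = 1.341 (from t-table)

Standard error: SE = s/√n = 12/√16 = 3.000000

Margin of error: E = t* × SE = 1.341 × 3.000000 = 4.0230

T-interval: x̄ ± E = 39 ± 4.0230 = (34.9770, 43.0230)

Rounded to 2 decimal places:

(34.98, 43.02)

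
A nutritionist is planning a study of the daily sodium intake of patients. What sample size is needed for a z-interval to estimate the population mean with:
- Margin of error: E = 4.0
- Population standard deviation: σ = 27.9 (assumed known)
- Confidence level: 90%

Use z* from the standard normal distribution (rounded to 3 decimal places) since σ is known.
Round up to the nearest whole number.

Using z* since population σ is known (z-interval formula).

For 90% confidence, z* = 1.645 (from standard normal table)

Sample size formula for z-interval: n = (z*σ/E)²

n = (1.645 × 27.9 / 4.0)²
  = (11.473875)²
  = 131.6498

Round up to the nearest whole number: n = 132

132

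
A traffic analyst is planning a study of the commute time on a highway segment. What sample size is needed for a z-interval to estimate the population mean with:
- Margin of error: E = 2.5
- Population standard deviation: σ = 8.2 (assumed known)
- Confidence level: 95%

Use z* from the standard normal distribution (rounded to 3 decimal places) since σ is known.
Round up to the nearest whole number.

Using z* since population σ is known (z-interval formula).

For 95% confidence, z* = 1.96 (from standard normal table)

Sample size formula for z-interval: n = (z*σ/E)²

n = (1.96 × 8.2 / 2.5)²
  = (6.428800)²
  = 41.3295

Round up to the nearest whole number: n = 42

42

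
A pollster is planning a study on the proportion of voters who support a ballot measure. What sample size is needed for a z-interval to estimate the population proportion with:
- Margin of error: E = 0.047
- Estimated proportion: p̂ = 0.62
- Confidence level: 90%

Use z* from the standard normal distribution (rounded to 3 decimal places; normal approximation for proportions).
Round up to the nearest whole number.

Using z* for proportion z-interval (normal approximation).

For 90% confidence, z* = 1.645 (from standard normal table)

Sample size formula for proportion z-interval: n = z*²p̂(1-p̂)/E²

n = 1.645² × 0.62 × 0.38 / 0.047²
  = 2.706025 × 0.2356 / 0.002209
  = 288.6100

Round up to the nearest whole number: n = 289

289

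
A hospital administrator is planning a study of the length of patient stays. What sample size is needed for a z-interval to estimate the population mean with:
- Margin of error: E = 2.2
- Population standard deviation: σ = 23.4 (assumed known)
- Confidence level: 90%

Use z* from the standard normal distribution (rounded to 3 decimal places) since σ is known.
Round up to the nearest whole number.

Using z* since population σ is known (z-interval formula).

For 90% confidence, z* = 1.645 (from standard normal table)

Sample size formula for z-interval: n = (z*σ/E)²

n = (1.645 × 23.4 / 2.2)²
  = (17.496818)²
  = 306.1386

Round up to the nearest whole number: n = 307

307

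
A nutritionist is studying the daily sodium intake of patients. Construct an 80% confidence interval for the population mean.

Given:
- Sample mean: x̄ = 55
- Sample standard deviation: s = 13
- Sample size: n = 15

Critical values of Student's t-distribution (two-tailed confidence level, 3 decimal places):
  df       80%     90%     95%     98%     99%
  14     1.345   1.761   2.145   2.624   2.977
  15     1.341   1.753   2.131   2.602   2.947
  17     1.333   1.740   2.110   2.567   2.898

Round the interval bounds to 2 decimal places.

The population standard deviation σ is unknown (only the sample standard deviation s is given), so use a t-interval with df = n - 1 = 15 - 1 = 14.

For 80% confidence with df = 14, t* = 1.345 (from t-table)

Standard error: SE = s/√n = 13/√15 = 3.356586

Margin of error: E = t* × SE = 1.345 × 3.356586 = 4.5146

T-interval: x̄ ± E = 55 ± 4.5146 = (50.4854, 59.5146)

Rounded to 2 decimal places:

(50.49, 59.51)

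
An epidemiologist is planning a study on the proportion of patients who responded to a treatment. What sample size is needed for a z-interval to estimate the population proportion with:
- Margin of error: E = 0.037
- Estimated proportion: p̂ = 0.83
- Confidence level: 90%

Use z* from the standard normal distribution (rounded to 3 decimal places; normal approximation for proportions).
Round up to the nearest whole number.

Using z* for proportion z-interval (normal approximation).

For 90% confidence, z* = 1.645 (from standard normal table)

Sample size formula for proportion z-interval: n = z*²p̂(1-p̂)/E²

n = 1.645² × 0.83 × 0.17 / 0.037²
  = 2.706025 × 0.1411 / 0.001369
  = 278.9044

Round up to the nearest whole number: n = 279

279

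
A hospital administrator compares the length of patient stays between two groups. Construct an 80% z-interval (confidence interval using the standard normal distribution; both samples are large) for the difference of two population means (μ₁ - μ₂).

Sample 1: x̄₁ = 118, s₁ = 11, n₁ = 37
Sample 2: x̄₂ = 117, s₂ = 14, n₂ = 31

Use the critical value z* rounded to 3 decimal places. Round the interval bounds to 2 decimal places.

Both samples are large (n₁ = 37 ≥ 30, n₂ = 31 ≥ 30), so a z-interval for the difference of means applies.

Point estimate: x̄₁ - x̄₂ = 118 - 117 = 1

Standard error: SE = √(s₁²/n₁ + s₂²/n₂)
= √(11²/37 + 14²/31)
= √(3.270270 + 6.322581)
= 3.097233

For 80% confidence, z* = 1.282 (from standard normal table)
Margin of error: E = z* × SE = 1.282 × 3.097233 = 3.9707

Z-interval: (x̄₁ - x̄₂) ± E = 1 ± 3.9707 = (-2.9707, 4.9707)

Rounded to 2 decimal places:

(-2.97, 4.97)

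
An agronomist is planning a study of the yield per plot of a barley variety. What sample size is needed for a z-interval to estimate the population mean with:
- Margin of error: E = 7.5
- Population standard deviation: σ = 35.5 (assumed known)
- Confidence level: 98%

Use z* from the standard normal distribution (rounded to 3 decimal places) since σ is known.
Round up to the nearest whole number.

Using z* since population σ is known (z-interval formula).

For 98% confidence, z* = 2.326 (from standard normal table)

Sample size formula for z-interval: n = (z*σ/E)²

n = (2.326 × 35.5 / 7.5)²
  = (11.009733)²
  = 121.2142

Round up to the nearest whole number: n = 122

122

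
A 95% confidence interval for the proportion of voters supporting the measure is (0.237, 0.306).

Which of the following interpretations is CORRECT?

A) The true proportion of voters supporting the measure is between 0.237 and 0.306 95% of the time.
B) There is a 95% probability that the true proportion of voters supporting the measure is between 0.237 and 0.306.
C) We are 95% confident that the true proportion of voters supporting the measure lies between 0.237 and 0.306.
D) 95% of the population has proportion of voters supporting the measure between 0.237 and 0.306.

A confidence interval represents our confidence in the procedure, not a probability statement about the parameter.

Key concept: If we repeated this sampling process many times and computed a 95% CI each time, about 95% of those intervals would contain the true population parameter.

For this specific interval (0.237, 0.306):
- Midpoint (point estimate): 0.2715
- Margin of error: 0.0345

The correct interpretation is the one stating confidence that the true parameter lies in the interval — option C.

C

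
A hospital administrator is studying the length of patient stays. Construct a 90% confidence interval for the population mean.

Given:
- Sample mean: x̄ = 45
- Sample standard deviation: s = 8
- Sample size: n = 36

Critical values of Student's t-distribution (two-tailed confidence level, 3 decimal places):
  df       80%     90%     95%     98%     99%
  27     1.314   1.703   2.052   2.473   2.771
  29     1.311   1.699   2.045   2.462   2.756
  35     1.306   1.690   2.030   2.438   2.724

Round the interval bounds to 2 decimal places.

The population standard deviation σ is unknown (only the sample standard deviation s is given), so use a t-interval with df = n - 1 = 36 - 1 = 35.

For 90% confidence with df = 35, t* = 1.690 (from t-table)

Standard error: SE = s/√n = 8/√36 = 1.333333

Margin of error: E = t* × SE = 1.690 × 1.333333 = 2.2533

T-interval: x̄ ± E = 45 ± 2.2533 = (42.7467, 47.2533)

Rounded to 2 decimal places:

(42.75, 47.25)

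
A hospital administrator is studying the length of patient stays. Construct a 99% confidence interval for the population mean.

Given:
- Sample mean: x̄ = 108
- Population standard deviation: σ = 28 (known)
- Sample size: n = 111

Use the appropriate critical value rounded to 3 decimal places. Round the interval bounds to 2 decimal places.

The population standard deviation σ is known, so use a z-interval (standard normal critical value).

For 99% confidence, z* = 2.576 (from standard normal table)

Standard error: SE = σ/√n = 28/√111 = 2.657642

Margin of error: E = z* × SE = 2.576 × 2.657642 = 6.8461

Z-interval: x̄ ± E = 108 ± 6.8461 = (101.1539, 114.8461)

Rounded to 2 decimal places:

(101.15, 114.85)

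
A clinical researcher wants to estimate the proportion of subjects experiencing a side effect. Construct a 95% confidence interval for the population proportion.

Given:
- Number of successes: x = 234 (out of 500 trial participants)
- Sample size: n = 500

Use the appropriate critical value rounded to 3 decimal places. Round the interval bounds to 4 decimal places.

Sample proportion: p̂ = 234/500 = 0.468000

Check conditions for normal approximation:
  np̂ = 234 ≥ 10 ✓
  n(1-p̂) = 266 ≥ 10 ✓

The sample is large enough, so use a z-interval (normal approximation) for the proportion.

For 95% confidence, z* = 1.96 (from standard normal table)

Standard error: SE = √(p̂(1-p̂)/n) = √(0.468000×0.532000/500) = 0.02231484

Margin of error: E = z* × SE = 1.96 × 0.02231484 = 0.043737

Z-interval: p̂ ± E = 0.468000 ± 0.043737 = (0.424263, 0.511737)

Rounded to 4 decimal places:

(0.4243, 0.5117)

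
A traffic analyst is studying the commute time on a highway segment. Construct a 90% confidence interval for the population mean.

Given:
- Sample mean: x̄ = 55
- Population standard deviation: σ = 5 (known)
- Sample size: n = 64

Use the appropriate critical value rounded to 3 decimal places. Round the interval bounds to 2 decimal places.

The population standard deviation σ is known, so use a z-interval (standard normal critical value).

For 90% confidence, z* = 1.645 (from standard normal table)

Standard error: SE = σ/√n = 5/√64 = 0.625000

Margin of error: E = z* × SE = 1.645 × 0.625000 = 1.0281

Z-interval: x̄ ± E = 55 ± 1.0281 = (53.9719, 56.0281)

Rounded to 2 decimal places:

(53.97, 56.03)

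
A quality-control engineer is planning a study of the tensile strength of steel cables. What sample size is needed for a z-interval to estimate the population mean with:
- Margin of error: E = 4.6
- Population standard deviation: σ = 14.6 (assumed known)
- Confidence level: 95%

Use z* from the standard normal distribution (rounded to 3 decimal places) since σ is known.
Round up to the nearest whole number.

Using z* since population σ is known (z-interval formula).

For 95% confidence, z* = 1.96 (from standard normal table)

Sample size formula for z-interval: n = (z*σ/E)²

n = (1.96 × 14.6 / 4.6)²
  = (6.220870)²
  = 38.6992

Round up to the nearest whole number: n = 39

39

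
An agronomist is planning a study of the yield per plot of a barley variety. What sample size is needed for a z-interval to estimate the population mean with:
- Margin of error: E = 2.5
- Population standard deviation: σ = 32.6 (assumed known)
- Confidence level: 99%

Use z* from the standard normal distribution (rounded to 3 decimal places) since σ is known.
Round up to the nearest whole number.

Using z* since population σ is known (z-interval formula).

For 99% confidence, z* = 2.576 (from standard normal table)

Sample size formula for z-interval: n = (z*σ/E)²

n = (2.576 × 32.6 / 2.5)²
  = (33.591040)²
  = 1128.3580

Round up to the nearest whole number: n = 1129

1129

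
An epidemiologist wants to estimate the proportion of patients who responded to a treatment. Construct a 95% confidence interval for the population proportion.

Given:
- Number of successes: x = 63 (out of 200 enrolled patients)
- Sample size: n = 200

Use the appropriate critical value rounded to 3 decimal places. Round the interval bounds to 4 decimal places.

Sample proportion: p̂ = 63/200 = 0.315000

Check conditions for normal approximation:
  np̂ = 63 ≥ 10 ✓
  n(1-p̂) = 137 ≥ 10 ✓

The sample is large enough, so use a z-interval (normal approximation) for the proportion.

For 95% confidence, z* = 1.96 (from standard normal table)

Standard error: SE = √(p̂(1-p̂)/n) = √(0.315000×0.685000/200) = 0.03284623

Margin of error: E = z* × SE = 1.96 × 0.03284623 = 0.064379

Z-interval: p̂ ± E = 0.315000 ± 0.064379 = (0.250621, 0.379379)

Rounded to 4 decimal places:

(0.2506, 0.3794)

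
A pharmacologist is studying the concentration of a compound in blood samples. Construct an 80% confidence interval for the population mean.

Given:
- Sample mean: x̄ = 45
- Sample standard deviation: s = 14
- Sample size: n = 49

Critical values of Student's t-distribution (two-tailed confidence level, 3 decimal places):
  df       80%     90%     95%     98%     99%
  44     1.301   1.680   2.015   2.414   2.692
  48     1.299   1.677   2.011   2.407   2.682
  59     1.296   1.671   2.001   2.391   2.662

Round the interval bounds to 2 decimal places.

The population standard deviation σ is unknown (only the sample standard deviation s is given), so use a t-interval with df = n - 1 = 49 - 1 = 48.

For 80% confidence with df = 48, t* = 1.299 (from t-table)

Standard error: SE = s/√n = 14/√49 = 2.000000

Margin of error: E = t* × SE = 1.299 × 2.000000 = 2.5980

T-interval: x̄ ± E = 45 ± 2.5980 = (42.4020, 47.5980)

Rounded to 2 decimal places:

(42.40, 47.60)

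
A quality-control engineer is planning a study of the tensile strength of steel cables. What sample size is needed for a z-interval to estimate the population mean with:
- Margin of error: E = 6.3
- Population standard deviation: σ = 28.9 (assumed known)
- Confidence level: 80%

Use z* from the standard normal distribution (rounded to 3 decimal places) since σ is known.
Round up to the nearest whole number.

Using z* since population σ is known (z-interval formula).

For 80% confidence, z* = 1.282 (from standard normal table)

Sample size formula for z-interval: n = (z*σ/E)²

n = (1.282 × 28.9 / 6.3)²
  = (5.880921)²
  = 34.5852

Round up to the nearest whole number: n = 35

35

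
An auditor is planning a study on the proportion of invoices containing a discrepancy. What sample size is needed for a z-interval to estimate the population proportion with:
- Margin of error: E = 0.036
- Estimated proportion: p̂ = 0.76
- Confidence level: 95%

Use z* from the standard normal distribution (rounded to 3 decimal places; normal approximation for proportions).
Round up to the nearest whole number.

Using z* for proportion z-interval (normal approximation).

For 95% confidence, z* = 1.96 (from standard normal table)

Sample size formula for proportion z-interval: n = z*²p̂(1-p̂)/E²

n = 1.96² × 0.76 × 0.24 / 0.036²
  = 3.8416 × 0.1824 / 0.001296
  = 540.6696

Round up to the nearest whole number: n = 541

541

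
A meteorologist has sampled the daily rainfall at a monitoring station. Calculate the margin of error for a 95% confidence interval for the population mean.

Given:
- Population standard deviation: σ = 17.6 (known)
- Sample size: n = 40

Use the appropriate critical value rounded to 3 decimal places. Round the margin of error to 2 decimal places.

The population standard deviation σ is known, so use the z-interval margin of error formula.

For 95% confidence, z* = 1.96 (from standard normal table)

Margin of error formula for z-interval: E = z* × σ/√n

E = 1.96 × 17.6/√40
  = 1.96 × 2.782804
  = 5.4543

Rounded to 2 decimal places:

5.45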